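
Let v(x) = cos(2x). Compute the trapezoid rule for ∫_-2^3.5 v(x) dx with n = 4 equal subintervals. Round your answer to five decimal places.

Δx = (3.5 − (-2))/4 = 1.375.
v(-2) ≈ -0.65364, v(-0.625) ≈ 0.31532, v(0.75) ≈ 0.07074, v(2.125) ≈ -0.44609, v(3.5) ≈ 0.75390.
T_4 = (Δx/2)·[v(x_0) + 2v(x_1) + 2v(x_2) + 2v(x_3) + v(x_4)].
Sum ≈ -0.01361.

-0.01361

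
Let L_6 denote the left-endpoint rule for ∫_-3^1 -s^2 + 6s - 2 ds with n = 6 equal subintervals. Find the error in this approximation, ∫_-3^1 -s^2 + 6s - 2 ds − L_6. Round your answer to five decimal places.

Exact integral: ∫_-3^1 f(s) ds ≈ -41.3333333.
L_6 ≈ -52.2962963.
Error ≈ -41.3333333 − (-52.2962963) ≈ 10.96296.

10.96296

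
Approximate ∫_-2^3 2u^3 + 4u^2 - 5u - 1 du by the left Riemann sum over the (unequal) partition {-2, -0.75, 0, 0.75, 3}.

9.890625

Subinterval widths: 1.25, 0.75, 0.75, 2.25.
Left endpoints: -2, -0.75, 0, 0.75.
f(-2) = 9, f(-0.75) = 4.15625, f(0) = -1, f(0.75) = -1.65625.
Sum = Σ Δu_i · f(u_i).
Sum = 9.890625.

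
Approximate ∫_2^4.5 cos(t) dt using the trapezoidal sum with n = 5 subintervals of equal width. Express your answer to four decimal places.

-1.8474

Δt = (4.5 − 2)/5 = 0.5.
f(2) ≈ -0.4161, f(2.5) ≈ -0.8011, f(3) ≈ -0.9900, f(3.5) ≈ -0.9365, f(4) ≈ -0.6536, f(4.5) ≈ -0.2108.
T_5 = (Δt/2)·[f(t_0) + 2f(t_1) + ... + 2f(t_{4}) + f(t_5)].
Sum ≈ -1.8474.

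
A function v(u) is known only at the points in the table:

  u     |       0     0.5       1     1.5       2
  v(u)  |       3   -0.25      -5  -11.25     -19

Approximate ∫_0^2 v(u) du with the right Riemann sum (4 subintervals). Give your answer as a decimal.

-17.75

Δu = 0.5.
Sum = 0.5·[(-0.25) + (-5) + (-11.25) + (-19)] = -17.75.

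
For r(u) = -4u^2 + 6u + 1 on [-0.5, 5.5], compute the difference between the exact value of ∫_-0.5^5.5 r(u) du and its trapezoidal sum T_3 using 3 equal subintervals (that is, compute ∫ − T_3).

Exact integral: ∫_-0.5^5.5 r(u) du = -126.
T_3 = -142.
Error = -126 − (-142) = 16.

16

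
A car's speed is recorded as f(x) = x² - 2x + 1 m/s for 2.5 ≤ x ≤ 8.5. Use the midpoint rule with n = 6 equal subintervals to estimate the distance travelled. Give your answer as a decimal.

139

Δx = (8.5 − 2.5)/6 = 1.
Midpoints: 3, 4, 5, 6, 7, 8.
f(3) = 4, f(4) = 9, f(5) = 16, f(6) = 25, f(7) = 36, f(8) = 49.
Sum = Δx · [f(3) + f(4) + f(5) + ...].
Sum = 139.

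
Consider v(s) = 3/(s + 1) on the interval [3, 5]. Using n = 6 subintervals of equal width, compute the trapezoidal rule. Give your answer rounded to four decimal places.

1.2174

Δs = (5 − 3)/6 = 1/3.
v(3) = 0.75, v(10/3) = 9/13, v(11/3) = 9/14, v(4) = 0.6, v(13/3) = 0.5625, v(14/3) = 9/17, v(5) = 0.5.
T_6 = (Δs/2)·[v(s_0) + 2v(s_1) + ... + 2v(s_{5}) + v(s_6)].
Sum ≈ 1.2174.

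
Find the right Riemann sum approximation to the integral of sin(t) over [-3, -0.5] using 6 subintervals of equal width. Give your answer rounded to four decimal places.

-1.9110

Δt = (-0.5 − (-3))/6 = 5/12.
Right endpoints: -31/12, -13/6, -1.75, -4/3, -11/12, -0.5.
f(-31/12) ≈ -0.5297, f(-13/6) ≈ -0.8277, f(-1.75) ≈ -0.9840, f(-4/3) ≈ -0.9719, f(-11/12) ≈ -0.7936, f(-0.5) ≈ -0.4794.
Sum = Δt · [f(-31/12) + f(-13/6) + f(-1.75) + ...].
Sum ≈ -1.9110.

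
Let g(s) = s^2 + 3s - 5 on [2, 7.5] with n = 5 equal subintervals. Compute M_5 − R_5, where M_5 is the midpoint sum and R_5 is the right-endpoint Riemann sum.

M_5 = 188.27875.
R_5 = 227.755.
M_5 − R_5 = -39.47625.

-39.47625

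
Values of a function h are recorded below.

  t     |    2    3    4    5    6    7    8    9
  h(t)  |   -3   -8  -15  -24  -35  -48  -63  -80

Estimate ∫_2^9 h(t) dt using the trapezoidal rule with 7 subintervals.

-234.5

Δt = 1.
T_7 = (1/2)·[(-3) + 2·(-8) + 2·(-15) + 2·(-24) + 2·(-35) + 2·(-48) + 2·(-63) + (-80)] = -234.5.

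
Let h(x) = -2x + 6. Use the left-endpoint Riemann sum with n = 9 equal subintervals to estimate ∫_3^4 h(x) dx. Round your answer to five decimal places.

-0.88889

Δx = (4 − 3)/9 = 1/9.
Left endpoints: 3, 28/9, 29/9, 10/3, 31/9, 32/9, 11/3, 34/9, 35/9.
h(3) = 0, h(28/9) = -2/9, h(29/9) = -4/9, h(10/3) = -2/3, h(31/9) = -8/9, h(32/9) = -10/9, h(11/3) = -4/3, h(34/9) = -14/9, h(35/9) = -16/9.
Sum = Δx · [h(3) + h(28/9) + h(29/9) + ...].
Sum ≈ -0.88889.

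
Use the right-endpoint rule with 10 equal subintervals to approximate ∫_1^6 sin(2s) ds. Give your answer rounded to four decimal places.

-0.9381

Δs = (6 − 1)/10 = 0.5.
Right endpoints: 1.5, 2, 2.5, 3, 3.5, 4, 4.5, 5, 5.5, 6.
f(1.5) ≈ 0.1411, f(2) ≈ -0.7568, f(2.5) ≈ -0.9589, f(3) ≈ -0.2794, f(3.5) ≈ 0.6570, f(4) ≈ 0.9894, f(4.5) ≈ 0.4121, f(5) ≈ -0.5440, f(5.5) ≈ -1.0000, f(6) ≈ -0.5366.
Sum = Δs · [f(1.5) + f(2) + f(2.5) + ...].
Sum ≈ -0.9381.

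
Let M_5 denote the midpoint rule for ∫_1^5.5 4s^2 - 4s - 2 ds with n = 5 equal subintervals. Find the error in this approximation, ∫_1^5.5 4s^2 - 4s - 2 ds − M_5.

1.215

Exact integral: ∫_1^5.5 f(s) ds = 153.
M_5 = 151.785.
Error = 153 − 151.785 = 1.215.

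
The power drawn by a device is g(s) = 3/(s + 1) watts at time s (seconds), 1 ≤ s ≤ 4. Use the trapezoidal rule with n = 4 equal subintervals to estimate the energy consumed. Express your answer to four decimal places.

Δs = (4 − 1)/4 = 0.75.
g(1) = 1.5, g(1.75) = 12/11, g(2.5) = 6/7, g(3.25) = 12/17, g(4) = 0.6.
T_4 = (Δs/2)·[g(s_0) + 2g(s_1) + 2g(s_2) + 2g(s_3) + g(s_4)].
Sum ≈ 2.7780.

2.7780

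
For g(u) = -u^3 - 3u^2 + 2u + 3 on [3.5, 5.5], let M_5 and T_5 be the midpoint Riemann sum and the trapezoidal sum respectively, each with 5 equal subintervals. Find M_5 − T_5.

M_5 = -290.31.
T_5 = -291.63.
M_5 − T_5 = 1.32.

1.32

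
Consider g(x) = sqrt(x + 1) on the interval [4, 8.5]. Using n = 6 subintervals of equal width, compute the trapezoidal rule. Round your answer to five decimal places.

Δx = (8.5 − 4)/6 = 0.75.
g(4) ≈ 2.23607, g(4.75) ≈ 2.39792, g(5.5) ≈ 2.54951, g(6.25) ≈ 2.69258, g(7) ≈ 2.82843, g(7.75) ≈ 2.95804, g(8.5) ≈ 3.08221.
T_6 = (Δx/2)·[g(x_0) + 2g(x_1) + ... + 2g(x_{5}) + g(x_6)].
Sum ≈ 12.06421.

12.06421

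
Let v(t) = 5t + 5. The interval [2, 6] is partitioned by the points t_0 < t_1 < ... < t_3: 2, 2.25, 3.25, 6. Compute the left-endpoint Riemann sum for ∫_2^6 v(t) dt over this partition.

Subinterval widths: 0.25, 1, 2.75.
Left endpoints: 2, 2.25, 3.25.
v(2) = 15, v(2.25) = 16.25, v(3.25) = 21.25.
Sum = Σ Δt_i · v(t_i).
Sum = 78.4375.

78.4375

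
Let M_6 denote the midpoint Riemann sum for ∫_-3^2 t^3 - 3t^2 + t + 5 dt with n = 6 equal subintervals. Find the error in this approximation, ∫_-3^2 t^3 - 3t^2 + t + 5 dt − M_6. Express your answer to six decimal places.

-1.302083

Exact integral: ∫_-3^2 f(t) dt = -28.75.
M_6 ≈ -27.44791667.
Error ≈ -28.75 − (-27.44791667) ≈ -1.302083.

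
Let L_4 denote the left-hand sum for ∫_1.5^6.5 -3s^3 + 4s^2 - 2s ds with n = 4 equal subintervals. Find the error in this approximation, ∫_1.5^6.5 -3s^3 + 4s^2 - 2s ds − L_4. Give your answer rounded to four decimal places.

Exact integral: ∫_1.5^6.5 f(s) ds ≈ -1013.333333.
L_4 = -640.15625.
Error ≈ -1013.333333 − (-640.15625) ≈ -373.1771.

-373.1771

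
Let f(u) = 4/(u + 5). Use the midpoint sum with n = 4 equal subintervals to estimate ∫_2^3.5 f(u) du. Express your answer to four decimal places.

0.7765

Δu = (3.5 − 2)/4 = 0.375.
Midpoints: 2.1875, 2.5625, 2.9375, 3.3125.
f(2.1875) = 64/115, f(2.5625) = 64/121, f(2.9375) = 64/127, f(3.3125) = 64/133.
Sum = Δu · [f(2.1875) + f(2.5625) + f(2.9375) + f(3.3125)].
Sum ≈ 0.7765.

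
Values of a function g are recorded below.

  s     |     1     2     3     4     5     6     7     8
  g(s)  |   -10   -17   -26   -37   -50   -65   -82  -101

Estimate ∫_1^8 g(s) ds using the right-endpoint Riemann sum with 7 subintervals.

-378

Δs = 1.
Sum = 1·[(-17) + (-26) + (-37) + (-50) + (-65) + (-82) + (-101)] = -378.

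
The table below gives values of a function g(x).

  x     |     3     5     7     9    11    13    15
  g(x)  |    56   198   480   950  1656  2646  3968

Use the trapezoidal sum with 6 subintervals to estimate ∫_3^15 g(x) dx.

15884

Δx = 2.
T_6 = (2/2)·[56 + 2·198 + 2·480 + 2·950 + 2·1656 + 2·2646 + 3968] = 15884.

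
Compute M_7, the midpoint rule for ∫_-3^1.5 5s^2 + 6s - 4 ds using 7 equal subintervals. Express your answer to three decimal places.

Δs = (1.5 − (-3))/7 = 9/14.
Midpoints: -75/28, -57/28, -39/28, -0.75, -3/28, 15/28, 33/28.
f(-75/28) = 12389/784, f(-57/28) = 3533/784, f(-39/28) = -2083/784, f(-0.75) = -5.6875, f(-3/28) = -3595/784, f(15/28) = 509/784, f(33/28) = 7853/784.
Sum = Δs · [f(-75/28) + f(-57/28) + f(-39/28) + ...].
Sum ≈ 11.600.

11.600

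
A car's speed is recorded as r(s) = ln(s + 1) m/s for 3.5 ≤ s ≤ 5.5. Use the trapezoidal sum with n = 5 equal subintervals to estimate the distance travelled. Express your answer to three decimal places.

Δs = (5.5 − 3.5)/5 = 0.4.
r(3.5) ≈ 1.504, r(3.9) ≈ 1.589, r(4.3) ≈ 1.668, r(4.7) ≈ 1.740, r(5.1) ≈ 1.808, r(5.5) ≈ 1.872.
T_5 = (Δs/2)·[r(s_0) + 2r(s_1) + ... + 2r(s_{4}) + r(s_5)].
Sum ≈ 3.397.

3.397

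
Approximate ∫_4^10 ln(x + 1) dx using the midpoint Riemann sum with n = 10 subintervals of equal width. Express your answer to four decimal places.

Δx = (10 − 4)/10 = 0.6.
Midpoints: 4.3, 4.9, 5.5, 6.1, 6.7, 7.3, 7.9, 8.5, 9.1, 9.7.
f(4.3) ≈ 1.6677, f(4.9) ≈ 1.7750, f(5.5) ≈ 1.8718, f(6.1) ≈ 1.9601, f(6.7) ≈ 2.0412, f(7.3) ≈ 2.1163, f(7.9) ≈ 2.1861, f(8.5) ≈ 2.2513, f(9.1) ≈ 2.3125, f(9.7) ≈ 2.3702.
Sum = Δx · [f(4.3) + f(4.9) + f(5.5) + ...].
Sum ≈ 12.3313.

12.3313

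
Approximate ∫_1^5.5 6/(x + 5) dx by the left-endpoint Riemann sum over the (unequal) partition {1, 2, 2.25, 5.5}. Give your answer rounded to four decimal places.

Subinterval widths: 1, 0.25, 3.25.
Left endpoints: 1, 2, 2.25.
f(1) = 1, f(2) = 6/7, f(2.25) = 24/29.
Sum = Σ Δx_i · f(x_i).
Sum ≈ 3.9039.

3.9039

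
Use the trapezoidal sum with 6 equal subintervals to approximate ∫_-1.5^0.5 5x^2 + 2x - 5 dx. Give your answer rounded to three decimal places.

-5.981

Δx = (0.5 − (-1.5))/6 = 1/3.
f(-1.5) = 3.25, f(-7/6) = -19/36, f(-5/6) = -115/36, f(-0.5) = -4.75, f(-1/6) = -187/36, f(1/6) = -163/36, f(0.5) = -2.75.
T_6 = (Δx/2)·[f(x_0) + 2f(x_1) + ... + 2f(x_{5}) + f(x_6)].
Sum ≈ -5.981.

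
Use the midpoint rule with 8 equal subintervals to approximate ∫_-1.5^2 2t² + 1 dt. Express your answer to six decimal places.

10.971680

Δt = (2 − (-1.5))/8 = 0.4375.
Midpoints: -1.28125, -0.84375, -0.40625, 0.03125, 0.46875, 0.90625, 1.34375, 1.78125.
f(-1.28125) = 2193/512, f(-0.84375) = 1241/512, f(-0.40625) = 681/512, f(0.03125) = 513/512, f(0.46875) = 737/512, f(0.90625) = 1353/512, f(1.34375) = 2361/512, f(1.78125) = 3761/512.
Sum = Δt · [f(-1.28125) + f(-0.84375) + f(-0.40625) + ...].
Sum ≈ 10.971680.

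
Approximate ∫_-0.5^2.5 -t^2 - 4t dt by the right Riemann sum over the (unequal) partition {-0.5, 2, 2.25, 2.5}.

Subinterval widths: 2.5, 0.25, 0.25.
Right endpoints: 2, 2.25, 2.5.
f(2) = -12, f(2.25) = -14.0625, f(2.5) = -16.25.
Sum = Σ Δt_i · f(t_i).
Sum = -37.578125.

-37.578125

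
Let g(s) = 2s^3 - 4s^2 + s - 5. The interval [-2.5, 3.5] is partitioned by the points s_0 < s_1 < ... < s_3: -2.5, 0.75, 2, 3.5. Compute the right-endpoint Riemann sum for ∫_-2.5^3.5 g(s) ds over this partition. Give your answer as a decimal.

30.7421875

Subinterval widths: 3.25, 1.25, 1.5.
Right endpoints: 0.75, 2, 3.5.
g(0.75) = -5.65625, g(2) = -3, g(3.5) = 35.25.
Sum = Σ Δs_i · g(s_i).
Sum = 30.7421875.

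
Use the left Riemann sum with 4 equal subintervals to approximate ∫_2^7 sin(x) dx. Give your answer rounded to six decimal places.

Δx = (7 − 2)/4 = 1.25.
Left endpoints: 2, 3.25, 4.5, 5.75.
f(2) ≈ 0.909297, f(3.25) ≈ -0.108195, f(4.5) ≈ -0.977530, f(5.75) ≈ -0.508279.
Sum = Δx · [f(2) + f(3.25) + f(4.5) + f(5.75)].
Sum ≈ -0.855884.

-0.855884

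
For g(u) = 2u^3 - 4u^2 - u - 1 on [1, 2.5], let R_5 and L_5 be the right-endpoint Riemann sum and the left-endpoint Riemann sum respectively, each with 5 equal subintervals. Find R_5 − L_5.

2.025

R_5 = -3.435.
L_5 = -5.46.
R_5 − L_5 = 2.025.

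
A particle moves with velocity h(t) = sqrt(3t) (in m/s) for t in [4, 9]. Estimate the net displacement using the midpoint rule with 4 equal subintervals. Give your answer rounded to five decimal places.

Δt = (9 − 4)/4 = 1.25.
Midpoints: 4.625, 5.875, 7.125, 8.375.
h(4.625) ≈ 3.72492, h(5.875) ≈ 4.19821, h(7.125) ≈ 4.62331, h(8.375) ≈ 5.01248.
Sum = Δt · [h(4.625) + h(5.875) + h(7.125) + h(8.375)].
Sum ≈ 21.94866.

21.94866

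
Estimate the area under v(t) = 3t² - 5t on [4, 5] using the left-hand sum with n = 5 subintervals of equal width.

Δt = (5 − 4)/5 = 0.2.
Left endpoints: 4, 4.2, 4.4, 4.6, 4.8.
v(4) = 28, v(4.2) = 31.92, v(4.4) = 36.08, v(4.6) = 40.48, v(4.8) = 45.12.
Sum = Δt · [v(4) + v(4.2) + v(4.4) + v(4.6) + v(4.8)].
Sum = 36.32.

36.32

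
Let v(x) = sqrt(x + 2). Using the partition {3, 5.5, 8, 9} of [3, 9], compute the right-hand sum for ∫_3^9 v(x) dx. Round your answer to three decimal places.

18.069

Subinterval widths: 2.5, 2.5, 1.
Right endpoints: 5.5, 8, 9.
v(5.5) ≈ 2.739, v(8) ≈ 3.162, v(9) ≈ 3.317.
Sum = Σ Δx_i · v(x_i).
Sum ≈ 18.069.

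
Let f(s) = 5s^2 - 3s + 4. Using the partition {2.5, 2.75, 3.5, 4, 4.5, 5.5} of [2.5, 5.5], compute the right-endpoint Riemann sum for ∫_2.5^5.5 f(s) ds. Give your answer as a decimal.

270.078125

Subinterval widths: 0.25, 0.75, 0.5, 0.5, 1.
Right endpoints: 2.75, 3.5, 4, 4.5, 5.5.
f(2.75) = 33.5625, f(3.5) = 54.75, f(4) = 72, f(4.5) = 91.75, f(5.5) = 138.75.
Sum = Σ Δs_i · f(s_i).
Sum = 270.078125.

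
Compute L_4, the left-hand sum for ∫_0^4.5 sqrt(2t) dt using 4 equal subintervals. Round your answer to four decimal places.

Δt = (4.5 − 0)/4 = 1.125.
Left endpoints: 0, 1.125, 2.25, 3.375.
f(0) ≈ 0.0000, f(1.125) ≈ 1.5000, f(2.25) ≈ 2.1213, f(3.375) ≈ 2.5981.
Sum = Δt · [f(0) + f(1.125) + f(2.25) + f(3.375)].
Sum ≈ 6.9968.

6.9968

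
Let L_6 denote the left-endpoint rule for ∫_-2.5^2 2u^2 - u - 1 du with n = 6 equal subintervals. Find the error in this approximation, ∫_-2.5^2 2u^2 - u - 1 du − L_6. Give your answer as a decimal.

-4.21875

Exact integral: ∫_-2.5^2 f(u) du = 12.375.
L_6 = 16.59375.
Error = 12.375 − 16.59375 = -4.21875.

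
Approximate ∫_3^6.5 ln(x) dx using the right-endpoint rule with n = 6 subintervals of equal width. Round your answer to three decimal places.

Δx = (6.5 − 3)/6 = 7/12.
Right endpoints: 43/12, 25/6, 4.75, 16/3, 71/12, 6.5.
f(43/12) ≈ 1.276, f(25/6) ≈ 1.427, f(4.75) ≈ 1.558, f(16/3) ≈ 1.674, f(71/12) ≈ 1.778, f(6.5) ≈ 1.872.
Sum = Δx · [f(43/12) + f(25/6) + f(4.75) + ...].
Sum ≈ 5.591.

5.591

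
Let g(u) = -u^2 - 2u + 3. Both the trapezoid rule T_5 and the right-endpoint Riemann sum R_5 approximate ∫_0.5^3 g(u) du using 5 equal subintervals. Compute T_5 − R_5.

3.4375

T_5 = -10.3125.
R_5 = -13.75.
T_5 − R_5 = 3.4375.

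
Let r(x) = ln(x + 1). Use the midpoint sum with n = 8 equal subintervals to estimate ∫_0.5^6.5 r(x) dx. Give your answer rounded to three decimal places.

8.516

Δx = (6.5 − 0.5)/8 = 0.75.
Midpoints: 0.875, 1.625, 2.375, 3.125, 3.875, 4.625, 5.375, 6.125.
r(0.875) ≈ 0.629, r(1.625) ≈ 0.965, r(2.375) ≈ 1.216, r(3.125) ≈ 1.417, r(3.875) ≈ 1.584, r(4.625) ≈ 1.727, r(5.375) ≈ 1.852, r(6.125) ≈ 1.964.
Sum = Δx · [r(0.875) + r(1.625) + r(2.375) + ...].
Sum ≈ 8.516.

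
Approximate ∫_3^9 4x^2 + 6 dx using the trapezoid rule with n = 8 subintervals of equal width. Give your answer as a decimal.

Δx = (9 − 3)/8 = 0.75.
f(3) = 42, f(3.75) = 62.25, f(4.5) = 87, f(5.25) = 116.25, f(6) = 150, f(6.75) = 188.25, f(7.5) = 231, f(8.25) = 278.25, f(9) = 330.
T_8 = (Δx/2)·[f(x_0) + 2f(x_1) + ... + 2f(x_{7}) + f(x_8)].
Sum = 974.25.

974.25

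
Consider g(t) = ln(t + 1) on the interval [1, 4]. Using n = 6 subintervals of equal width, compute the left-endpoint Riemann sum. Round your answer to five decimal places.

3.42559

Δt = (4 − 1)/6 = 0.5.
Left endpoints: 1, 1.5, 2, 2.5, 3, 3.5.
g(1) ≈ 0.69315, g(1.5) ≈ 0.91629, g(2) ≈ 1.09861, g(2.5) ≈ 1.25276, g(3) ≈ 1.38629, g(3.5) ≈ 1.50408.
Sum = Δt · [g(1) + g(1.5) + g(2) + ...].
Sum ≈ 3.42559.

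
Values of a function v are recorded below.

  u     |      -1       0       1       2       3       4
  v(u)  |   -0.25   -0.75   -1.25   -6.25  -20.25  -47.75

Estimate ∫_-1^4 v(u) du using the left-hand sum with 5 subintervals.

Δu = 1.
Sum = 1·[(-0.25) + (-0.75) + (-1.25) + (-6.25) + (-20.25)] = -28.75.

-28.75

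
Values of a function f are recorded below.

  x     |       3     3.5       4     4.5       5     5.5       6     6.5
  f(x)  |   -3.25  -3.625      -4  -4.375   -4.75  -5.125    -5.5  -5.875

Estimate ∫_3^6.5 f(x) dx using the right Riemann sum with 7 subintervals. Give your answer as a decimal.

Δx = 0.5.
Sum = 0.5·[(-3.625) + (-4) + (-4.375) + (-4.75) + (-5.125) + (-5.5) + (-5.875)] = -16.625.

-16.625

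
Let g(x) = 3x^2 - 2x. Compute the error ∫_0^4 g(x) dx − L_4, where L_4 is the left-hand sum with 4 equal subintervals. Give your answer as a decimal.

18

Exact integral: ∫_0^4 g(x) dx = 48.
L_4 = 30.
Error = 48 − 30 = 18.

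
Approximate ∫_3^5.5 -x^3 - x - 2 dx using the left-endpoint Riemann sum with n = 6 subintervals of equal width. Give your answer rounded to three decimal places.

-195.506

Δx = (5.5 − 3)/6 = 5/12.
Left endpoints: 3, 41/12, 23/6, 4.25, 14/3, 61/12.
f(3) = -32, f(41/12) = -78281/1728, f(23/6) = -13427/216, f(4.25) = -83.015625, f(14/3) = -2924/27, f(61/12) = -239221/1728.
Sum = Δx · [f(3) + f(41/12) + f(23/6) + ...].
Sum ≈ -195.506.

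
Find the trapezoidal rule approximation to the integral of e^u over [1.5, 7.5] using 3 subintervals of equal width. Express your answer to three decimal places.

Δu = (7.5 − 1.5)/3 = 2.
f(1.5) ≈ 4.482, f(3.5) ≈ 33.115, f(5.5) ≈ 244.692, f(7.5) ≈ 1808.042.
T_3 = (Δu/2)·[f(u_0) + 2f(u_1) + 2f(u_2) + f(u_3)].
Sum ≈ 2368.139.

2368.139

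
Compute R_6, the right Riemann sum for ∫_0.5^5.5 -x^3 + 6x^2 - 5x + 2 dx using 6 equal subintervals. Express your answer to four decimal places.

32.3264

Δx = (5.5 − 0.5)/6 = 5/6.
Right endpoints: 4/3, 13/6, 3, 23/6, 14/3, 5.5.
f(4/3) = 98/27, f(13/6) = 1979/216, f(3) = 14, f(23/6) = 3169/216, f(14/3) = 208/27, f(5.5) = -10.375.
Sum = Δx · [f(4/3) + f(13/6) + f(3) + ...].
Sum ≈ 32.3264.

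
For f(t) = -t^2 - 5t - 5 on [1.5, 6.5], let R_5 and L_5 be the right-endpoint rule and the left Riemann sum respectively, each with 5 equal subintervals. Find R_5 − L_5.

R_5 = -248.75.
L_5 = -183.75.
R_5 − L_5 = -65.

-65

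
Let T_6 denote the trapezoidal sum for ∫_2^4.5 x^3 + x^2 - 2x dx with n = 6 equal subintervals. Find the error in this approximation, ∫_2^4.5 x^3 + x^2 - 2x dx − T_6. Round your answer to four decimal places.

Exact integral: ∫_2^4.5 f(x) dx ≈ 109.973958.
T_6 ≈ 110.751591.
Error ≈ 109.973958 − 110.751591 ≈ -0.7776.

-0.7776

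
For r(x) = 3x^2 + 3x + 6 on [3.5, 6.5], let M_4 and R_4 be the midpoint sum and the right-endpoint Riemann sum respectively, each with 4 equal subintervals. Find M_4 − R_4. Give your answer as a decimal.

-38.390625

M_4 = 294.328125.
R_4 = 332.71875.
M_4 − R_4 = -38.390625.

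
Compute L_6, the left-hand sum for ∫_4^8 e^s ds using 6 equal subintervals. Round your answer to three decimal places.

2058.496

Δs = (8 − 4)/6 = 2/3.
Left endpoints: 4, 14/3, 16/3, 6, 20/3, 22/3.
f(4) ≈ 54.598, f(14/3) ≈ 106.343, f(16/3) ≈ 207.127, f(6) ≈ 403.429, f(20/3) ≈ 785.772, f(22/3) ≈ 1530.475.
Sum = Δs · [f(4) + f(14/3) + f(16/3) + ...].
Sum ≈ 2058.496.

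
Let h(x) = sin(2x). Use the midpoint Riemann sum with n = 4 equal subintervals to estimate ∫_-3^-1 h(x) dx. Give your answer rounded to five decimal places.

0.71769

Δx = (-1 − (-3))/4 = 0.5.
Midpoints: -2.75, -2.25, -1.75, -1.25.
h(-2.75) ≈ 0.70554, h(-2.25) ≈ 0.97753, h(-1.75) ≈ 0.35078, h(-1.25) ≈ -0.59847.
Sum = Δx · [h(-2.75) + h(-2.25) + h(-1.75) + h(-1.25)].
Sum ≈ 0.71769.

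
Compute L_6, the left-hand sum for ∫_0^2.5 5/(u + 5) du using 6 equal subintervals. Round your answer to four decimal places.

2.0984

Δu = (2.5 − 0)/6 = 5/12.
Left endpoints: 0, 5/12, 5/6, 1.25, 5/3, 25/12.
f(0) = 1, f(5/12) = 12/13, f(5/6) = 6/7, f(1.25) = 0.8, f(5/3) = 0.75, f(25/12) = 12/17.
Sum = Δu · [f(0) + f(5/12) + f(5/6) + ...].
Sum ≈ 2.0984.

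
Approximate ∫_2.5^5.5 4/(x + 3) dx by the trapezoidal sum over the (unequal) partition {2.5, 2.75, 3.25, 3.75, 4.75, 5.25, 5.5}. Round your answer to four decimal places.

1.7440

Subinterval widths: 0.25, 0.5, 0.5, 1, 0.5, 0.25.
f(2.5) = 8/11, f(2.75) = 16/23, f(3.25) = 0.64, f(3.75) = 16/27, f(4.75) = 16/31, f(5.25) = 16/33, f(5.5) = 8/17.
On each subinterval the trapezoid contributes (Δx_i/2)·[f(x_{i-1}) + f(x_i)].
Sum ≈ 1.7440.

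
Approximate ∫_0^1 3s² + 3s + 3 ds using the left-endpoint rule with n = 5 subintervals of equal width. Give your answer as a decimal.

4.92

Δs = (1 − 0)/5 = 0.2.
Left endpoints: 0, 0.2, 0.4, 0.6, 0.8.
f(0) = 3, f(0.2) = 3.72, f(0.4) = 4.68, f(0.6) = 5.88, f(0.8) = 7.32.
Sum = Δs · [f(0) + f(0.2) + f(0.4) + f(0.6) + f(0.8)].
Sum = 4.92.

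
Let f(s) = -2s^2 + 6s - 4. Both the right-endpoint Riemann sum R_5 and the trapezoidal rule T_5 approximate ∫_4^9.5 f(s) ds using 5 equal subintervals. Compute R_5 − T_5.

-63.525

R_5 = -393.91.
T_5 = -330.385.
R_5 − T_5 = -63.525.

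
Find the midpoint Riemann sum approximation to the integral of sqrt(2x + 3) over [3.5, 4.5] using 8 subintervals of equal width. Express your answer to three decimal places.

Δx = (4.5 − 3.5)/8 = 0.125.
Midpoints: 3.5625, 3.6875, 3.8125, 3.9375, 4.0625, 4.1875, 4.3125, 4.4375.
f(3.5625) ≈ 3.182, f(3.6875) ≈ 3.221, f(3.8125) ≈ 3.260, f(3.9375) ≈ 3.298, f(4.0625) ≈ 3.335, f(4.1875) ≈ 3.373, f(4.3125) ≈ 3.410, f(4.4375) ≈ 3.446.
Sum = Δx · [f(3.5625) + f(3.6875) + f(3.8125) + ...].
Sum ≈ 3.315.

3.315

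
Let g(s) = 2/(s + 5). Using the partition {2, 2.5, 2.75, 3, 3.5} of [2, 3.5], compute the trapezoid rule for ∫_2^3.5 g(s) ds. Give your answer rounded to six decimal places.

0.388518

Subinterval widths: 0.5, 0.25, 0.25, 0.5.
g(2) = 2/7, g(2.5) = 4/15, g(2.75) = 8/31, g(3) = 0.25, g(3.5) = 4/17.
On each subinterval the trapezoid contributes (Δs_i/2)·[g(s_{i-1}) + g(s_i)].
Sum ≈ 0.388518.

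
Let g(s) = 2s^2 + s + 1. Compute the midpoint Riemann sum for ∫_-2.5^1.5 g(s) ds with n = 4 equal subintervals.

14

Δs = (1.5 − (-2.5))/4 = 1.
Midpoints: -2, -1, 0, 1.
g(-2) = 7, g(-1) = 2, g(0) = 1, g(1) = 4.
Sum = Δs · [g(-2) + g(-1) + g(0) + g(1)].
Sum = 14.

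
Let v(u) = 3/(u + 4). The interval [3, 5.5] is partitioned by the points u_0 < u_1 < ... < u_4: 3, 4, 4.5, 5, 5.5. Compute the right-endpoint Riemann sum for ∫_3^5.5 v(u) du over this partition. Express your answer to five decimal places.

0.87603

Subinterval widths: 1, 0.5, 0.5, 0.5.
Right endpoints: 4, 4.5, 5, 5.5.
v(4) = 0.375, v(4.5) = 6/17, v(5) = 1/3, v(5.5) = 6/19.
Sum = Σ Δu_i · v(u_i).
Sum ≈ 0.87603.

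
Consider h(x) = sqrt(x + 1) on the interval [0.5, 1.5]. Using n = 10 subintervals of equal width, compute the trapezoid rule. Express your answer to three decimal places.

Δx = (1.5 − 0.5)/10 = 0.1.
h(0.5) ≈ 1.225, h(0.6) ≈ 1.265, h(0.7) ≈ 1.304, h(0.8) ≈ 1.342, h(0.9) ≈ 1.378, h(1) ≈ 1.414, h(1.1) ≈ 1.449, h(1.2) ≈ 1.483, h(1.3) ≈ 1.517, h(1.4) ≈ 1.549, h(1.5) ≈ 1.581.
T_10 = (Δx/2)·[h(x_0) + 2h(x_1) + ... + 2h(x_{9}) + h(x_10)].
Sum ≈ 1.410.

1.410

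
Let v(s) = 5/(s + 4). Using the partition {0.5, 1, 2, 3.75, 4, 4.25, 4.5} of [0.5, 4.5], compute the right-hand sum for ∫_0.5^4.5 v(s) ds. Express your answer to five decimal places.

2.91719

Subinterval widths: 0.5, 1, 1.75, 0.25, 0.25, 0.25.
Right endpoints: 1, 2, 3.75, 4, 4.25, 4.5.
v(1) = 1, v(2) = 5/6, v(3.75) = 20/31, v(4) = 0.625, v(4.25) = 20/33, v(4.5) = 10/17.
Sum = Σ Δs_i · v(s_i).
Sum ≈ 2.91719.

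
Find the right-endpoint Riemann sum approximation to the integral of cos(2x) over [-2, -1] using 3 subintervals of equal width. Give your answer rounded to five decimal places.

-0.76238

Δx = (-1 − (-2))/3 = 1/3.
Right endpoints: -5/3, -4/3, -1.
f(-5/3) ≈ -0.98167, f(-4/3) ≈ -0.88933, f(-1) ≈ -0.41615.
Sum = Δx · [f(-5/3) + f(-4/3) + f(-1)].
Sum ≈ -0.76238.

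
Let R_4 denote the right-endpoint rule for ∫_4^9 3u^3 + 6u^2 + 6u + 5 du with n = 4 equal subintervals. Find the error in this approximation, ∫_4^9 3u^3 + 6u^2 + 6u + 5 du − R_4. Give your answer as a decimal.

-1593.359375

Exact integral: ∫_4^9 f(u) du = 6278.75.
R_4 = 7872.109375.
Error = 6278.75 − 7872.109375 = -1593.359375.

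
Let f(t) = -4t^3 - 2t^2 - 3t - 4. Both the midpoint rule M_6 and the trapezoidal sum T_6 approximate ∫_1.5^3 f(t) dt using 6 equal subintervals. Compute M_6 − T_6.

0.6796875

M_6 = -107.5859375.
T_6 = -108.265625.
M_6 − T_6 = 0.6796875.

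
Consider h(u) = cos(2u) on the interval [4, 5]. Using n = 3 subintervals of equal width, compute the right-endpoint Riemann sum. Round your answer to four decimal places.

Δu = (5 − 4)/3 = 1/3.
Right endpoints: 13/3, 14/3, 5.
h(13/3) ≈ -0.7261, h(14/3) ≈ -0.9958, h(5) ≈ -0.8391.
Sum = Δu · [h(13/3) + h(14/3) + h(5)].
Sum ≈ -0.8537.

-0.8537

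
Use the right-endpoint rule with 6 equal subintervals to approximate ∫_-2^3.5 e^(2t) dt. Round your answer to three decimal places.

Δt = (3.5 − (-2))/6 = 11/12.
Right endpoints: -13/12, -1/6, 0.75, 5/3, 31/12, 3.5.
f(-13/12) ≈ 0.115, f(-1/6) ≈ 0.717, f(0.75) ≈ 4.482, f(5/3) ≈ 28.032, f(31/12) ≈ 175.329, f(3.5) ≈ 1096.633.
Sum = Δt · [f(-13/12) + f(-1/6) + f(0.75) + ...].
Sum ≈ 1196.531.

1196.531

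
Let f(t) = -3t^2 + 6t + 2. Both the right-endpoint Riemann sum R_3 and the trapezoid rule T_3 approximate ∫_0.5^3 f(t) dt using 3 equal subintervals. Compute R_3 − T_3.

R_3 ≈ -1.18056.
T_3 ≈ 3.50694.
R_3 − T_3 = -4.6875.

-4.6875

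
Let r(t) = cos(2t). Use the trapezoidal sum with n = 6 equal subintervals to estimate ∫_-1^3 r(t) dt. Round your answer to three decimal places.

0.267

Δt = (3 − (-1))/6 = 2/3.
r(-1) ≈ -0.416, r(-1/3) ≈ 0.786, r(1/3) ≈ 0.786, r(1) ≈ -0.416, r(5/3) ≈ -0.982, r(7/3) ≈ -0.046, r(3) ≈ 0.960.
T_6 = (Δt/2)·[r(t_0) + 2r(t_1) + ... + 2r(t_{5}) + r(t_6)].
Sum ≈ 0.267.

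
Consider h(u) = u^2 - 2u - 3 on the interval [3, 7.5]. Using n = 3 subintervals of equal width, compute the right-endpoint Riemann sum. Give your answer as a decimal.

Δu = (7.5 − 3)/3 = 1.5.
Right endpoints: 4.5, 6, 7.5.
h(4.5) = 8.25, h(6) = 21, h(7.5) = 38.25.
Sum = Δu · [h(4.5) + h(6) + h(7.5)].
Sum = 101.25.

101.25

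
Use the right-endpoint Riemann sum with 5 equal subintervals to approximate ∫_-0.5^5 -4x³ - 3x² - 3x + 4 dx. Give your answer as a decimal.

-1123.65

Δx = (5 − (-0.5))/5 = 1.1.
Right endpoints: 0.6, 1.7, 2.8, 3.9, 5.
f(0.6) = 0.256, f(1.7) = -29.422, f(2.8) = -115.728, f(3.9) = -290.606, f(5) = -586.
Sum = Δx · [f(0.6) + f(1.7) + f(2.8) + f(3.9) + f(5)].
Sum = -1123.65.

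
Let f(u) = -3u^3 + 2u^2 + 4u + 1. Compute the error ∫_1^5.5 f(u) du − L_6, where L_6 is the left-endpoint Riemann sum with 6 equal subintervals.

Exact integral: ∫_1^5.5 f(u) du = -512.296875.
L_6 = -366.43359375.
Error = -512.296875 − (-366.43359375) = -145.86328125.

-145.86328125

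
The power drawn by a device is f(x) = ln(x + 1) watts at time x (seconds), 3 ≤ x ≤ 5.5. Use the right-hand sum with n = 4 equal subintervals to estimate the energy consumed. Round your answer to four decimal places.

Δx = (5.5 − 3)/4 = 0.625.
Right endpoints: 3.625, 4.25, 4.875, 5.5.
f(3.625) ≈ 1.5315, f(4.25) ≈ 1.6582, f(4.875) ≈ 1.7707, f(5.5) ≈ 1.8718.
Sum = Δx · [f(3.625) + f(4.25) + f(4.875) + f(5.5)].
Sum ≈ 4.2701.

4.2701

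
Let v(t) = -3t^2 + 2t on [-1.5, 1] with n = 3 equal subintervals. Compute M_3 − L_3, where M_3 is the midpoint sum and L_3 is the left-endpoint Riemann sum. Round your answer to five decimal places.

4.94792

M_3 ≈ -5.1909722.
L_3 ≈ -10.1388889.
M_3 − L_3 ≈ 4.94792.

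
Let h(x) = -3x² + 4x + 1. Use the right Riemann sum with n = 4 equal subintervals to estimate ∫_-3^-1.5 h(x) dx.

-30.80859375

Δx = (-1.5 − (-3))/4 = 0.375.
Right endpoints: -2.625, -2.25, -1.875, -1.5.
h(-2.625) = -30.171875, h(-2.25) = -23.1875, h(-1.875) = -17.046875, h(-1.5) = -11.75.
Sum = Δx · [h(-2.625) + h(-2.25) + h(-1.875) + h(-1.5)].
Sum = -30.80859375.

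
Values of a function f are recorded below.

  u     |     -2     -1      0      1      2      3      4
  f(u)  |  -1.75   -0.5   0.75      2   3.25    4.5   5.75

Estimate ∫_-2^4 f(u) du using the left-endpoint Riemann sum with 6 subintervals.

Δu = 1.
Sum = 1·[(-1.75) + (-0.5) + 0.75 + 2 + 3.25 + 4.5] = 8.25.

8.25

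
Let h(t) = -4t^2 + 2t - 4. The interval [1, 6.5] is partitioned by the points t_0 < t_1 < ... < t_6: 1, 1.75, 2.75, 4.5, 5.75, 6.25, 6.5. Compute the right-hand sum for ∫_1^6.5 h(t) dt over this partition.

-441.125

Subinterval widths: 0.75, 1, 1.75, 1.25, 0.5, 0.25.
Right endpoints: 1.75, 2.75, 4.5, 5.75, 6.25, 6.5.
h(1.75) = -12.75, h(2.75) = -28.75, h(4.5) = -76, h(5.75) = -124.75, h(6.25) = -147.75, h(6.5) = -160.
Sum = Σ Δt_i · h(t_i).
Sum = -441.125.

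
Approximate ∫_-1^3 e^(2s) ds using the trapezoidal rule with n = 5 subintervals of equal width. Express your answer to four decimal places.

Δs = (3 − (-1))/5 = 0.8.
f(-1) ≈ 0.1353, f(-0.2) ≈ 0.6703, f(0.6) ≈ 3.3201, f(1.4) ≈ 16.4446, f(2.2) ≈ 81.4509, f(3) ≈ 403.4288.
T_5 = (Δs/2)·[f(s_0) + 2f(s_1) + ... + 2f(s_{4}) + f(s_5)].
Sum ≈ 242.9344.

242.9344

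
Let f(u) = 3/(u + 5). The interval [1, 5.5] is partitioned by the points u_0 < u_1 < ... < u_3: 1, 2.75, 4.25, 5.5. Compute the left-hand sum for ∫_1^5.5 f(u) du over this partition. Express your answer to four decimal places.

Subinterval widths: 1.75, 1.5, 1.25.
Left endpoints: 1, 2.75, 4.25.
f(1) = 0.5, f(2.75) = 12/31, f(4.25) = 12/37.
Sum = Σ Δu_i · f(u_i).
Sum ≈ 1.8611.

1.8611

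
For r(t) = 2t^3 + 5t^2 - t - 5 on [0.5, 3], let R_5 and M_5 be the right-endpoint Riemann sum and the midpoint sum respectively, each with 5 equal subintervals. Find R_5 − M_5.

R_5 = 93.75.
M_5 = 67.578125.
R_5 − M_5 = 26.171875.

26.171875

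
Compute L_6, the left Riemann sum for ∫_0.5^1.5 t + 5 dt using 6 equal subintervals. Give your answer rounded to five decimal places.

5.91667

Δt = (1.5 − 0.5)/6 = 1/6.
Left endpoints: 0.5, 2/3, 5/6, 1, 7/6, 4/3.
f(0.5) = 5.5, f(2/3) = 17/3, f(5/6) = 35/6, f(1) = 6, f(7/6) = 37/6, f(4/3) = 19/3.
Sum = Δt · [f(0.5) + f(2/3) + f(5/6) + ...].
Sum ≈ 5.91667.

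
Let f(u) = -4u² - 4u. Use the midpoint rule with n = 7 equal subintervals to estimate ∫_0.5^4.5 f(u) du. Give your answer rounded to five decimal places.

Δu = (4.5 − 0.5)/7 = 4/7.
Midpoints: 11/14, 19/14, 27/14, 2.5, 43/14, 51/14, 59/14.
f(11/14) = -275/49, f(19/14) = -627/49, f(27/14) = -1107/49, f(2.5) = -35, f(43/14) = -2451/49, f(51/14) = -3315/49, f(59/14) = -4307/49.
Sum = Δu · [f(11/14) + f(19/14) + f(27/14) + ...].
Sum ≈ -160.89796.

-160.89796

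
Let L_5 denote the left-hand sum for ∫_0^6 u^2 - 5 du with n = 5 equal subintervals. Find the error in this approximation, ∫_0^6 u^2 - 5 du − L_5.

20.16

Exact integral: ∫_0^6 f(u) du = 42.
L_5 = 21.84.
Error = 42 − 21.84 = 20.16.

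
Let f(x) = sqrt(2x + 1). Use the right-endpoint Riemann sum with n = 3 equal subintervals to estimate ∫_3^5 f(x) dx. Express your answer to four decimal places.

Δx = (5 − 3)/3 = 2/3.
Right endpoints: 11/3, 13/3, 5.
f(11/3) ≈ 2.8868, f(13/3) ≈ 3.1091, f(5) ≈ 3.3166.
Sum = Δx · [f(11/3) + f(13/3) + f(5)].
Sum ≈ 6.2083.

6.2083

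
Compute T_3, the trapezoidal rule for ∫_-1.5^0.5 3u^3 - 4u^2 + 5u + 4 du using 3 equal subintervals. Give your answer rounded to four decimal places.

-6.6759

Δu = (0.5 − (-1.5))/3 = 2/3.
f(-1.5) = -22.625, f(-5/6) = -337/72, f(-1/6) = 73/24, f(0.5) = 5.875.
T_3 = (Δu/2)·[f(u_0) + 2f(u_1) + 2f(u_2) + f(u_3)].
Sum ≈ -6.6759.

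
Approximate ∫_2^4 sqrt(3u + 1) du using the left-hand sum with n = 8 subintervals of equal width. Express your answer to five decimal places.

6.17966

Δu = (4 − 2)/8 = 0.25.
Left endpoints: 2, 2.25, 2.5, 2.75, 3, 3.25, 3.5, 3.75.
f(2) ≈ 2.64575, f(2.25) ≈ 2.78388, f(2.5) ≈ 2.91548, f(2.75) ≈ 3.04138, f(3) ≈ 3.16228, f(3.25) ≈ 3.27872, f(3.5) ≈ 3.39116, f(3.75) ≈ 3.50000.
Sum = Δu · [f(2) + f(2.25) + f(2.5) + ...].
Sum ≈ 6.17966.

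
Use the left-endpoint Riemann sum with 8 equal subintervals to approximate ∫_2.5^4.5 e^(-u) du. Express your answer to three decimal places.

Δu = (4.5 − 2.5)/8 = 0.25.
Left endpoints: 2.5, 2.75, 3, 3.25, 3.5, 3.75, 4, 4.25.
f(2.5) ≈ 0.082, f(2.75) ≈ 0.064, f(3) ≈ 0.050, f(3.25) ≈ 0.039, f(3.5) ≈ 0.030, f(3.75) ≈ 0.024, f(4) ≈ 0.018, f(4.25) ≈ 0.014.
Sum = Δu · [f(2.5) + f(2.75) + f(3) + ...].
Sum ≈ 0.080.

0.080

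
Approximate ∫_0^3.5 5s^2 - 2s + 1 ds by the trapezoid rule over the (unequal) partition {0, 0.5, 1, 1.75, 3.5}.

67.734375

Subinterval widths: 0.5, 0.5, 0.75, 1.75.
f(0) = 1, f(0.5) = 1.25, f(1) = 4, f(1.75) = 12.8125, f(3.5) = 55.25.
On each subinterval the trapezoid contributes (Δs_i/2)·[f(s_{i-1}) + f(s_i)].
Sum = 67.734375.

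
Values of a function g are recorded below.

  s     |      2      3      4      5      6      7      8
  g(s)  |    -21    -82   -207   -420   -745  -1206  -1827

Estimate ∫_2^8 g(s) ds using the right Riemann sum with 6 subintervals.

-4487

Δs = 1.
Sum = 1·[(-82) + (-207) + (-420) + (-745) + (-1206) + (-1827)] = -4487.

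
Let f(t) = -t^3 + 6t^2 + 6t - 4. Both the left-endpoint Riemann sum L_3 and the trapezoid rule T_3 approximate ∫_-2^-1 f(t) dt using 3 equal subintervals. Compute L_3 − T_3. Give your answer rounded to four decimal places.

3.1667

L_3 ≈ 8.111111.
T_3 ≈ 4.944444.
L_3 − T_3 ≈ 3.1667.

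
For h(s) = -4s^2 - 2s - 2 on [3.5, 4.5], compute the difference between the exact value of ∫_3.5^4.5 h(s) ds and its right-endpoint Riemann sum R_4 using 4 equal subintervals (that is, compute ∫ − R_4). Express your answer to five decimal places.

Exact integral: ∫_3.5^4.5 h(s) ds ≈ -74.3333333.
R_4 = -78.625.
Error ≈ -74.3333333 − (-78.625) ≈ 4.29167.

4.29167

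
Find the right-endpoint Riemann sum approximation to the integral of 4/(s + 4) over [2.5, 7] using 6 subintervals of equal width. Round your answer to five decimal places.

Δs = (7 − 2.5)/6 = 0.75.
Right endpoints: 3.25, 4, 4.75, 5.5, 6.25, 7.
f(3.25) = 16/29, f(4) = 0.5, f(4.75) = 16/35, f(5.5) = 8/19, f(6.25) = 16/41, f(7) = 4/11.
Sum = Δs · [f(3.25) + f(4) + f(4.75) + ...].
Sum ≈ 2.01285.

2.01285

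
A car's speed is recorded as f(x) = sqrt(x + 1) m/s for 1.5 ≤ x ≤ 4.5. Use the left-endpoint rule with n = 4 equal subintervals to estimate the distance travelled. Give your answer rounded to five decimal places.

Δx = (4.5 − 1.5)/4 = 0.75.
Left endpoints: 1.5, 2.25, 3, 3.75.
f(1.5) ≈ 1.58114, f(2.25) ≈ 1.80278, f(3) ≈ 2.00000, f(3.75) ≈ 2.17945.
Sum = Δx · [f(1.5) + f(2.25) + f(3) + f(3.75)].
Sum ≈ 5.67252.

5.67252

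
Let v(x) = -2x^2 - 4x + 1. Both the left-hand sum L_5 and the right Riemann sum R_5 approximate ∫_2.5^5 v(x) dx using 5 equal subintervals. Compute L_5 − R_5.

L_5 = -96.25.
R_5 = -120.
L_5 − R_5 = 23.75.

23.75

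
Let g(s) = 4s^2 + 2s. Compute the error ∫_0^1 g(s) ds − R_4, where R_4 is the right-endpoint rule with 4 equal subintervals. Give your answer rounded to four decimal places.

-0.7917

Exact integral: ∫_0^1 g(s) ds ≈ 2.333333.
R_4 = 3.125.
Error ≈ 2.333333 − 3.125 ≈ -0.7917.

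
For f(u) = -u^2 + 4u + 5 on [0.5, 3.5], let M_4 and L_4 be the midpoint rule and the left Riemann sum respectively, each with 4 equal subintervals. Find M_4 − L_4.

0.421875

M_4 = 24.890625.
L_4 = 24.46875.
M_4 − L_4 = 0.421875.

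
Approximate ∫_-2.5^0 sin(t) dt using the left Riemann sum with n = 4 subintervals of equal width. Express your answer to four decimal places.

-1.9291

Δt = (0 − (-2.5))/4 = 0.625.
Left endpoints: -2.5, -1.875, -1.25, -0.625.
f(-2.5) ≈ -0.5985, f(-1.875) ≈ -0.9541, f(-1.25) ≈ -0.9490, f(-0.625) ≈ -0.5851.
Sum = Δt · [f(-2.5) + f(-1.875) + f(-1.25) + f(-0.625)].
Sum ≈ -1.9291.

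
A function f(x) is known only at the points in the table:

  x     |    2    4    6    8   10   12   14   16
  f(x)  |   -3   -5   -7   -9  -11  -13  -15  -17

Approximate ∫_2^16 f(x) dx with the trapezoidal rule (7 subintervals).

Δx = 2.
T_7 = (2/2)·[(-3) + 2·(-5) + 2·(-7) + 2·(-9) + 2·(-11) + 2·(-13) + 2·(-15) + (-17)] = -140.

-140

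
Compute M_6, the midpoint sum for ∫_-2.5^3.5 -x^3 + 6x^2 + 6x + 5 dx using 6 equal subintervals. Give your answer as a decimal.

135

Δx = (3.5 − (-2.5))/6 = 1.
Midpoints: -2, -1, 0, 1, 2, 3.
f(-2) = 25, f(-1) = 6, f(0) = 5, f(1) = 16, f(2) = 33, f(3) = 50.
Sum = Δx · [f(-2) + f(-1) + f(0) + ...].
Sum = 135.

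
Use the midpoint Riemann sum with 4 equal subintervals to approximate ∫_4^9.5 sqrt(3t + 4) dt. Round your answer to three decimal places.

Δt = (9.5 − 4)/4 = 1.375.
Midpoints: 4.6875, 6.0625, 7.4375, 8.8125.
f(4.6875) ≈ 4.250, f(6.0625) ≈ 4.710, f(7.4375) ≈ 5.130, f(8.8125) ≈ 5.517.
Sum = Δt · [f(4.6875) + f(6.0625) + f(7.4375) + f(8.8125)].
Sum ≈ 26.960.

26.960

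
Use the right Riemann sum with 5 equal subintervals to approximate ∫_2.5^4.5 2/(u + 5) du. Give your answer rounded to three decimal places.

0.462

Δu = (4.5 − 2.5)/5 = 0.4.
Right endpoints: 2.9, 3.3, 3.7, 4.1, 4.5.
f(2.9) = 20/79, f(3.3) = 20/83, f(3.7) = 20/87, f(4.1) = 20/91, f(4.5) = 4/19.
Sum = Δu · [f(2.9) + f(3.3) + f(3.7) + f(4.1) + f(4.5)].
Sum ≈ 0.462.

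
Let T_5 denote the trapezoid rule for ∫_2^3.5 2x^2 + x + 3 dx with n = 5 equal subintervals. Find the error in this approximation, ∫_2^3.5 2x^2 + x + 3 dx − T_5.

-0.045

Exact integral: ∫_2^3.5 f(x) dx = 31.875.
T_5 = 31.92.
Error = 31.875 − 31.92 = -0.045.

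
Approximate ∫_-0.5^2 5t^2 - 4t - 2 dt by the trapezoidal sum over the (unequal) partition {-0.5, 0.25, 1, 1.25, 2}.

2.109375

Subinterval widths: 0.75, 0.75, 0.25, 0.75.
f(-0.5) = 1.25, f(0.25) = -2.6875, f(1) = -1, f(1.25) = 0.8125, f(2) = 10.
On each subinterval the trapezoid contributes (Δt_i/2)·[f(t_{i-1}) + f(t_i)].
Sum = 2.109375.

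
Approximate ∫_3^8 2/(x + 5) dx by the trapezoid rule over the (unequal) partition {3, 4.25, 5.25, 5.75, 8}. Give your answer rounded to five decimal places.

0.97473

Subinterval widths: 1.25, 1, 0.5, 2.25.
f(3) = 0.25, f(4.25) = 8/37, f(5.25) = 8/41, f(5.75) = 8/43, f(8) = 2/13.
On each subinterval the trapezoid contributes (Δx_i/2)·[f(x_{i-1}) + f(x_i)].
Sum ≈ 0.97473.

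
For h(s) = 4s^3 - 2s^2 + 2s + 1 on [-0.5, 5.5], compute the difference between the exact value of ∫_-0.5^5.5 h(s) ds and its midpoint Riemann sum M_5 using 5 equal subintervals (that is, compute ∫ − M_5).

Exact integral: ∫_-0.5^5.5 h(s) ds = 840.
M_5 = 819.84.
Error = 840 − 819.84 = 20.16.

20.16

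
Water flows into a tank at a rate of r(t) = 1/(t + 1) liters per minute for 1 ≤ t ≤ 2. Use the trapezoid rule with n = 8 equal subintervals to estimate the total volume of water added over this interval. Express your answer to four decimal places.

Δt = (2 − 1)/8 = 0.125.
r(1) = 0.5, r(1.125) = 8/17, r(1.25) = 4/9, r(1.375) = 8/19, r(1.5) = 0.4, r(1.625) = 8/21, r(1.75) = 4/11, r(1.875) = 8/23, r(2) = 1/3.
T_8 = (Δt/2)·[r(t_0) + 2r(t_1) + ... + 2r(t_{7}) + r(t_8)].
Sum ≈ 0.4056.

0.4056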